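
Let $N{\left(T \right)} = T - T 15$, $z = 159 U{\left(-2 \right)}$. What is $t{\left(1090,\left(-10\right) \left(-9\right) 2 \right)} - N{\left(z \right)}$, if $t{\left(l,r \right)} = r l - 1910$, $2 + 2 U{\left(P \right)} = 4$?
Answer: $196516$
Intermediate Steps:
$U{\left(P \right)} = 1$ ($U{\left(P \right)} = -1 + \frac{1}{2} \cdot 4 = -1 + 2 = 1$)
$z = 159$ ($z = 159 \cdot 1 = 159$)
$t{\left(l,r \right)} = -1910 + l r$ ($t{\left(l,r \right)} = l r - 1910 = -1910 + l r$)
$N{\left(T \right)} = - 14 T$ ($N{\left(T \right)} = T - 15 T = - 14 T$)
$t{\left(1090,\left(-10\right) \left(-9\right) 2 \right)} - N{\left(z \right)} = \left(-1910 + 1090 \left(-10\right) \left(-9\right) 2\right) - \left(-14\right) 159 = \left(-1910 + 1090 \cdot 90 \cdot 2\right) - -2226 = \left(-1910 + 1090 \cdot 180\right) + 2226 = \left(-1910 + 196200\right) + 2226 = 194290 + 2226 = 196516$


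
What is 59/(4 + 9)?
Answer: 59/13 ≈ 4.5385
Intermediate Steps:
59/(4 + 9) = 59/13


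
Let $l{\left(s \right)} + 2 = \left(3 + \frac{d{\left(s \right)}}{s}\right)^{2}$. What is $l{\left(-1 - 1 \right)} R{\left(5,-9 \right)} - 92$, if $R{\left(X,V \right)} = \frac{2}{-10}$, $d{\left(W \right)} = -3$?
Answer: $- \frac{1913}{20} \approx -95.65$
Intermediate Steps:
$R{\left(X,V \right)} = - \frac{1}{5}$ ($R{\left(X,V \right)} = 2 \left(- \frac{1}{10}\right) = - \frac{1}{5}$)
$l{\left(s \right)} = -2 + \left(3 - \frac{3}{s}\right)^{2}$
$l{\left(-1 - 1 \right)} R{\left(5,-9 \right)} - 92 = \left(7 - \frac{18}{-1 - 1} + \frac{9}{\left(-1 - 1\right)^{2}}\right) \left(- \frac{1}{5}\right) - 92 = \left(7 - \frac{18}{-2} + \frac{9}{4}\right) \left(- \frac{1}{5}\right) - 92 = \left(7 - -9 + 9 \cdot \frac{1}{4}\right) \left(- \frac{1}{5}\right) - 92 = \left(7 + 9 + \frac{9}{4}\right) \left(- \frac{1}{5}\right) - 92 = \frac{73}{4} \left(- \frac{1}{5}\right) - 92 = - \frac{73}{20} - 92 = - \frac{1913}{20}$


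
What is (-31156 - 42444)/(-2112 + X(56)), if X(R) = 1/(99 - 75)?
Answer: 1766400/50687 ≈ 34.849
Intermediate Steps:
X(R) = 1/24
(-31156 - 42444)/(-2112 + X(56)) = (-31156 - 42444)/(-2112 + 1/24) = -73600/(-50687/24) = -73600*(-24/50687) = 1766400/50687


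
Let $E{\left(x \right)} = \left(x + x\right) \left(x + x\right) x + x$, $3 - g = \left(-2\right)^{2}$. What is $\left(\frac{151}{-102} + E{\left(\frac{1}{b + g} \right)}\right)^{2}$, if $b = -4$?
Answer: $\frac{476679889}{162562500} \approx 2.9323$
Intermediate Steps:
$g = -1$ ($g = 3 - \left(-2\right)^{2} = 3 - 4 = -1$)
$E{\left(x \right)} = x + 4 x^{3}$ ($E{\left(x \right)} = 2 x 2 x x + x = 4 x^{2} x + x = 4 x^{3} + x = x + 4 x^{3}$)
$\left(\frac{151}{-102} + E{\left(\frac{1}{b + g} \right)}\right)^{2} = \left(\frac{151}{-102} + \left(\frac{1}{-4 - 1} + 4 \left(\frac{1}{-4 - 1}\right)^{3}\right)\right)^{2} = \left(151 \left(- \frac{1}{102}\right) + \left(\frac{1}{-5} + 4 \left(\frac{1}{-5}\right)^{3}\right)\right)^{2} = \left(- \frac{151}{102} - \left(\frac{1}{5} - 4 \left(- \frac{1}{5}\right)^{3}\right)\right)^{2} = \left(- \frac{151}{102} + \left(- \frac{1}{5} + 4 \left(- \frac{1}{125}\right)\right)\right)^{2} = \left(- \frac{151}{102} - \frac{29}{125}\right)^{2} = \left(- \frac{21833}{12750}\right)^{2} = \frac{476679889}{162562500}$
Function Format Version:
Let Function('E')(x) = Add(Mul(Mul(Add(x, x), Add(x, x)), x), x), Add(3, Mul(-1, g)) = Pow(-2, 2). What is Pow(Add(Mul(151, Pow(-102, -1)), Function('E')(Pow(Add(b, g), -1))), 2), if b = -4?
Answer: Rational(476679889, 162562500) ≈ 2.9323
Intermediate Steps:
g = -1 (g = Add(3, Mul(-1, Pow(-2, 2))) = Add(3, Mul(-1, 4)) = Add(3, -4) = -1)
Function('E')(x) = Add(x, Mul(4, Pow(x, 3))) (Function('E')(x) = Add(Mul(Mul(Mul(2, x), Mul(2, x)), x), x) = Add(Mul(Mul(4, Pow(x, 2)), x), x) = Add(Mul(4, Pow(x, 3)), x) = Add(x, Mul(4, Pow(x, 3))))
Pow(Add(Mul(151, Pow(-102, -1)), Function('E')(Pow(Add(b, g), -1))), 2) = Pow(Add(Mul(151, Pow(-102, -1)), Add(Pow(Add(-4, -1), -1), Mul(4, Pow(Pow(Add(-4, -1), -1), 3)))), 2) = Pow(Add(Mul(151, Rational(-1, 102)), Add(Pow(-5, -1), Mul(4, Pow(Pow(-5, -1), 3)))), 2) = Pow(Add(Rational(-151, 102), Add(Rational(-1, 5), Mul(4, Pow(Rational(-1, 5), 3)))), 2) = Pow(Add(Rational(-151, 102), Add(Rational(-1, 5), Mul(4, Rational(-1, 125)))), 2) = Pow(Add(Rational(-151, 102), Add(Rational(-1, 5), Rational(-4, 125))), 2) = Pow(Add(Rational(-151, 102), Rational(-29, 125)), 2) = Pow(Rational(-21833, 12750), 2) = Rational(476679889, 162562500)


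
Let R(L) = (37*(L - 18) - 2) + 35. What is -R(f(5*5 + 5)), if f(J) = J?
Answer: -477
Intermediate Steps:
R(L) = -633 + 37*L (R(L) = (37*(-18 + L) - 2) + 35 = ((-666 + 37*L) - 2) + 35 = (-668 + 37*L) + 35 = -633 + 37*L)
-R(f(5*5 + 5)) = -(-633 + 37*(5*5 + 5)) = -(-633 + 37*(25 + 5)) = -(-633 + 37*30) = -(-633 + 1110) = -1*477 = -477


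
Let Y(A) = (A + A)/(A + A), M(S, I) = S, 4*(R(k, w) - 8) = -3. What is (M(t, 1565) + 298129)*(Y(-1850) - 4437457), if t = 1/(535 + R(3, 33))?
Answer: -956481519149360/723 ≈ -1.3229e+12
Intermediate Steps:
R(k, w) = 29/4 (R(k, w) = 8 + (¼)*(-3) = 8 - ¾ = 29/4)
t = 4/2169 (t = 1/(535 + 29/4) = 1/(2169/4) = 4/2169 ≈ 0.0018442)
Y(A) = 1 (Y(A) = (2*A)/((2*A)) = (2*A)*(1/(2*A)) = 1)
(M(t, 1565) + 298129)*(Y(-1850) - 4437457) = (4/2169 + 298129)*(1 - 4437457) = (646641805/2169)*(-4437456) = -956481519149360/723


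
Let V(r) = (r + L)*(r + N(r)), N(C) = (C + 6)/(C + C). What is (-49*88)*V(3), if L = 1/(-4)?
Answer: -53361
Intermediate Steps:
L = -¼ ≈ -0.25000
N(C) = (6 + C)/(2*C) (N(C) = (6 + C)/((2*C)) = (6 + C)*(1/(2*C)) = (6 + C)/(2*C))
V(r) = (-¼ + r)*(r + (6 + r)/(2*r)) (V(r) = (r - ¼)*(r + (6 + r)/(2*r)) = (-¼ + r)*(r + (6 + r)/(2*r)))
(-49*88)*V(3) = (-49*88)*(23/8 + 3² - ¾/3 + (¼)*3) = -4312*(23/8 + 9 - ¾*⅓ + ¾) = -4312*(23/8 + 9 - ¼ + ¾) = -4312*99/8 = -53361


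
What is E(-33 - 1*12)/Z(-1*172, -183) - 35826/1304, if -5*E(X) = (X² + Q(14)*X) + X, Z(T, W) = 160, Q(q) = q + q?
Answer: -92499/3260 ≈ -28.374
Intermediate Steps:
Q(q) = 2*q
E(X) = -29*X/5 - X²/5 (E(X) = -((X² + (2*14)*X) + X)/5 = -((X² + 28*X) + X)/5 = -(X² + 29*X)/5 = -29*X/5 - X²/5)
E(-33 - 1*12)/Z(-1*172, -183) - 35826/1304 = -(-33 - 1*12)*(29 + (-33 - 1*12))/5/160 - 35826/1304 = -(-33 - 12)*(29 + (-33 - 12))/5*(1/160) - 35826*1/1304 = -⅕*(-45)*(29 - 45)*(1/160) - 17913/652 = -⅕*(-45)*(-16)*(1/160) - 17913/652 = -144*1/160 - 17913/652 = -9/10 - 17913/652 = -92499/3260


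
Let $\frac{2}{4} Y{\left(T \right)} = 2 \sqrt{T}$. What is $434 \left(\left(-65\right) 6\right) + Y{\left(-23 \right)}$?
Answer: $-169260 + 4 i \sqrt{23} \approx -1.6926 \cdot 10^{5} + 19.183 i$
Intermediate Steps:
$Y{\left(T \right)} = 4 \sqrt{T}$ ($Y{\left(T \right)} = 2 \cdot 2 \sqrt{T} = 4 \sqrt{T}$)
$434 \left(\left(-65\right) 6\right) + Y{\left(-23 \right)} = 434 \left(\left(-65\right) 6\right) + 4 \sqrt{-23} = 434 \left(-390\right) + 4 i \sqrt{23} = -169260 + 4 i \sqrt{23}$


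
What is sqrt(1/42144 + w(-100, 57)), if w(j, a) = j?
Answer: I*sqrt(11100726966)/10536 ≈ 10.0*I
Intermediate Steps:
sqrt(1/42144 + w(-100, 57)) = sqrt(1/42144 - 100) = sqrt(-4214399/42144) = I*sqrt(11100726966)/10536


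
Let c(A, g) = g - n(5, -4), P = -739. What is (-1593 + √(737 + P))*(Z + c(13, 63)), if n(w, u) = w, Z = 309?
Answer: -584631 + 367*I*√2 ≈ -5.8463e+5 + 519.02*I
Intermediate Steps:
c(A, g) = -5 + g (c(A, g) = g - 1*5 = g - 5 = -5 + g)
(-1593 + √(737 + P))*(Z + c(13, 63)) = (-1593 + √(737 - 739))*(309 + (-5 + 63)) = (-1593 + √(-2))*(309 + 58) = (-1593 + I*√2)*367 = -584631 + 367*I*√2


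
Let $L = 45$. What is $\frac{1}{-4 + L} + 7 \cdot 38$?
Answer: $\frac{10907}{41} \approx 266.02$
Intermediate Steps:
$\frac{1}{-4 + L} + 7 \cdot 38 = \frac{1}{-4 + 45} + 7 \cdot 38 = \frac{1}{41} + 266 = \frac{10907}{41}$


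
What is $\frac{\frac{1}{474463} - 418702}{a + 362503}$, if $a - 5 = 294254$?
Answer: $- \frac{198658607025}{311609268806} \approx -0.63752$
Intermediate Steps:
$a = 294259$ ($a = 5 + 294254 = 294259$)
$\frac{\frac{1}{474463} - 418702}{a + 362503} = \frac{\frac{1}{474463} - 418702}{294259 + 362503} = \frac{\frac{1}{474463} - 418702}{656762} = \left(- \frac{198658607025}{474463}\right) \frac{1}{656762} = - \frac{198658607025}{311609268806}$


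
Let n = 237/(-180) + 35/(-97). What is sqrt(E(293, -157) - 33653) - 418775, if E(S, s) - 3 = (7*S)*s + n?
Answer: -418775 + I*sqrt(3011753246865)/2910 ≈ -4.1878e+5 + 596.37*I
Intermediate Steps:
n = -9763/5820 (n = 237*(-1/180) + 35*(-1/97) = -79/60 - 35/97 = -9763/5820 ≈ -1.6775)
E(S, s) = 7697/5820 + 7*S*s (E(S, s) = 3 + ((7*S)*s - 9763/5820) = 3 + (7*S*s - 9763/5820) = 3 + (-9763/5820 + 7*S*s) = 7697/5820 + 7*S*s)
sqrt(E(293, -157) - 33653) - 418775 = sqrt((7697/5820 + 7*293*(-157)) - 33653) - 418775 = sqrt((7697/5820 - 322007) - 33653) - 418775 = sqrt(-1874073043/5820 - 33653) - 418775 = sqrt(-2069933503/5820) - 418775 = I*sqrt(3011753246865)/2910 - 418775 = -418775 + I*sqrt(3011753246865)/2910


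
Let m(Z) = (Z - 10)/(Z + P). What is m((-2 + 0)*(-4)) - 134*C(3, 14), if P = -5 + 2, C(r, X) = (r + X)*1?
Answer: -11392/5 ≈ -2278.4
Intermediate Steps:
C(r, X) = X + r (C(r, X) = (X + r)*1 = X + r)
P = -3
m(Z) = (-10 + Z)/(-3 + Z) (m(Z) = (Z - 10)/(Z - 3) = (-10 + Z)/(-3 + Z))
m((-2 + 0)*(-4)) - 134*C(3, 14) = (-10 + (-2 + 0)*(-4))/(-3 + (-2 + 0)*(-4)) - 134*(14 + 3) = (-10 - 2*(-4))/(-3 - 2*(-4)) - 134*17 = (-10 + 8)/(-3 + 8) - 2278 = -2/5 - 2278 = -11392/5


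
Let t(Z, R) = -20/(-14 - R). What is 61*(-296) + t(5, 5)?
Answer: -343044/19 ≈ -18055.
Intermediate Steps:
61*(-296) + t(5, 5) = 61*(-296) + 20/(14 + 5) = -18056 + 20/19 = -343044/19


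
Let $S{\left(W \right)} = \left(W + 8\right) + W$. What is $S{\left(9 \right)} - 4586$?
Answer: $-4560$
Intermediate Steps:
$S{\left(W \right)} = 8 + 2 W$ ($S{\left(W \right)} = \left(8 + W\right) + W = 8 + 2 W$)
$S{\left(9 \right)} - 4586 = \left(8 + 2 \cdot 9\right) - 4586 = \left(8 + 18\right) - 4586 = 26 - 4586 = -4560$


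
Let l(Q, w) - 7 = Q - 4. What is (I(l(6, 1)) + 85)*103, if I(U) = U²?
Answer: 17098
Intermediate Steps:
l(Q, w) = 3 + Q (l(Q, w) = 7 + (Q - 4) = 7 + (-4 + Q) = 3 + Q)
(I(l(6, 1)) + 85)*103 = ((3 + 6)² + 85)*103 = (9² + 85)*103 = (81 + 85)*103 = 166*103 = 17098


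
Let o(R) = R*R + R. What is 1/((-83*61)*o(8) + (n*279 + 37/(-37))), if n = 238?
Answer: -1/298135 ≈ -3.3542e-6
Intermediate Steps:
o(R) = R + R² (o(R) = R² + R = R + R²)
1/((-83*61)*o(8) + (n*279 + 37/(-37))) = 1/((-83*61)*(8*(1 + 8)) + (238*279 + 37/(-37))) = 1/(-40504*9 + (66402 + 37*(-1/37))) = 1/(-5063*72 + (66402 - 1)) = 1/(-364536 + 66401) = 1/(-298135) = -1/298135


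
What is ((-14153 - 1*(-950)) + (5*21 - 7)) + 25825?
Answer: 12720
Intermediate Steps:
((-14153 - 1*(-950)) + (5*21 - 7)) + 25825 = ((-14153 + 950) + (105 - 7)) + 25825 = (-13203 + 98) + 25825 = -13105 + 25825 = 12720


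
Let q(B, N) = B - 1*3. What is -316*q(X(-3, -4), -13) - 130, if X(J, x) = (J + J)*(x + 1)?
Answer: -4870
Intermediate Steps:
X(J, x) = 2*J*(1 + x) (X(J, x) = (2*J)*(1 + x) = 2*J*(1 + x))
q(B, N) = -3 + B (q(B, N) = B - 3 = -3 + B)
-316*q(X(-3, -4), -13) - 130 = -316*(-3 + 2*(-3)*(1 - 4)) - 130 = -316*(-3 + 2*(-3)*(-3)) - 130 = -316*(-3 + 18) - 130 = -316*15 - 130 = -4740 - 130 = -4870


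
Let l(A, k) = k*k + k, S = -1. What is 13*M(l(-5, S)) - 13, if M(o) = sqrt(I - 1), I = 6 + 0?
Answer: -13 + 13*sqrt(5) ≈ 16.069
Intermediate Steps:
l(A, k) = k + k**2 (l(A, k) = k**2 + k = k + k**2)
I = 6
M(o) = sqrt(5) (M(o) = sqrt(6 - 1) = sqrt(5))
13*M(l(-5, S)) - 13 = 13*sqrt(5) - 13 = -13 + 13*sqrt(5)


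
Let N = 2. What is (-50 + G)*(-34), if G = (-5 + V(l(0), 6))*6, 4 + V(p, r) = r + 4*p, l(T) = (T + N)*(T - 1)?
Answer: 3944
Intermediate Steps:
l(T) = (-1 + T)*(2 + T) (l(T) = (T + 2)*(T - 1) = (2 + T)*(-1 + T) = (-1 + T)*(2 + T))
V(p, r) = -4 + r + 4*p (V(p, r) = -4 + (r + 4*p) = -4 + r + 4*p)
G = -66 (G = (-5 + (-4 + 6 + 4*(-2 + 0 + 0²)))*6 = (-5 + (-4 + 6 + 4*(-2 + 0 + 0)))*6 = (-5 + (-4 + 6 + 4*(-2)))*6 = (-5 + (-4 + 6 - 8))*6 = (-5 - 6)*6 = -11*6 = -66)
(-50 + G)*(-34) = (-50 - 66)*(-34) = -116*(-34) = 3944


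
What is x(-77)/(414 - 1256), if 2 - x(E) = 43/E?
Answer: -197/64834 ≈ -0.0030385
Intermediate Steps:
x(E) = 2 - 43/E
x(-77)/(414 - 1256) = (2 - 43/(-77))/(414 - 1256) = (2 - 43*(-1/77))/(-842) = (2 + 43/77)*(-1/842) = (197/77)*(-1/842) = -197/64834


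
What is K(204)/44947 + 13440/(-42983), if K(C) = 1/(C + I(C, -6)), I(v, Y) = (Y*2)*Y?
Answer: -166728156697/533220104676 ≈ -0.31268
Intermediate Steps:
I(v, Y) = 2*Y**2 (I(v, Y) = (2*Y)*Y = 2*Y**2)
K(C) = 1/(72 + C) (K(C) = 1/(C + 2*(-6)**2) = 1/(C + 2*36) = 1/(C + 72) = 1/(72 + C))
K(204)/44947 + 13440/(-42983) = 1/((72 + 204)*44947) + 13440/(-42983) = (1/44947)/276 + 13440*(-1/42983) = (1/276)*(1/44947) - 13440/42983 = 1/12405372 - 13440/42983 = -166728156697/533220104676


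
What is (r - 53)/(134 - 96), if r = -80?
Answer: -7/2 ≈ -3.5000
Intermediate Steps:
(r - 53)/(134 - 96) = (-80 - 53)/(134 - 96) = -133/38 = (1/38)*(-133) = -7/2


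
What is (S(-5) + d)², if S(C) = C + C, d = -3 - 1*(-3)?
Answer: 100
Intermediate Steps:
d = 0 (d = -3 + 3 = 0)
S(C) = 2*C
(S(-5) + d)² = (2*(-5) + 0)² = (-10 + 0)² = (-10)² = 100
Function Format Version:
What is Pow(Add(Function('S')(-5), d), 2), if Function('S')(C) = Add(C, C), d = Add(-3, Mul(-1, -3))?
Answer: 100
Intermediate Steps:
d = 0 (d = Add(-3, 3) = 0)
Function('S')(C) = Mul(2, C)
Pow(Add(Function('S')(-5), d), 2) = Pow(Add(Mul(2, -5), 0), 2) = Pow(Add(-10, 0), 2) = Pow(-10, 2) = 100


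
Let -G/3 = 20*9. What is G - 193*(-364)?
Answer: 69712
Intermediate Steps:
G = -540 (G = -60*9 = -3*180 = -540)
G - 193*(-364) = -540 - 193*(-364) = -540 + 70252 = 69712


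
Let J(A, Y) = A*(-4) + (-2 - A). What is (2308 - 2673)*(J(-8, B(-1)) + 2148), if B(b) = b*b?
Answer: -797890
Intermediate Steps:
B(b) = b²
J(A, Y) = -2 - 5*A (J(A, Y) = -4*A + (-2 - A) = -2 - 5*A)
(2308 - 2673)*(J(-8, B(-1)) + 2148) = (2308 - 2673)*((-2 - 5*(-8)) + 2148) = -365*((-2 + 40) + 2148) = -365*(38 + 2148) = -365*2186 = -797890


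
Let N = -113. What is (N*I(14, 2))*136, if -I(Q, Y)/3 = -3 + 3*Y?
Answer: 138312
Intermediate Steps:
I(Q, Y) = 9 - 9*Y (I(Q, Y) = -3*(-3 + 3*Y) = 9 - 9*Y)
(N*I(14, 2))*136 = -113*(9 - 9*2)*136 = -113*(9 - 18)*136 = -113*(-9)*136 = 1017*136 = 138312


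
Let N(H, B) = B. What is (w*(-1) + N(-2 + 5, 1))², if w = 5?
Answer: 16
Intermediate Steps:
(w*(-1) + N(-2 + 5, 1))² = (5*(-1) + 1)² = (-5 + 1)² = (-4)² = 16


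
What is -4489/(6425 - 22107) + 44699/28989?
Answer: 831101339/454605498 ≈ 1.8282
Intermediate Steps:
-4489/(6425 - 22107) + 44699/28989 = -4489/(-15682) + 44699*(1/28989) = -4489*(-1/15682) + 44699/28989 = 4489/15682 + 44699/28989 = 831101339/454605498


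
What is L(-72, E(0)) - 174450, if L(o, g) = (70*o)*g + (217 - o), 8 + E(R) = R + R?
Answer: -133841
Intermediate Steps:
E(R) = -8 + 2*R (E(R) = -8 + (R + R) = -8 + 2*R)
L(o, g) = 217 - o + 70*g*o (L(o, g) = 70*g*o + (217 - o) = 217 - o + 70*g*o)
L(-72, E(0)) - 174450 = (217 - 1*(-72) + 70*(-8 + 2*0)*(-72)) - 174450 = (217 + 72 + 70*(-8 + 0)*(-72)) - 174450 = (217 + 72 + 70*(-8)*(-72)) - 174450 = (217 + 72 + 40320) - 174450 = 40609 - 174450 = -133841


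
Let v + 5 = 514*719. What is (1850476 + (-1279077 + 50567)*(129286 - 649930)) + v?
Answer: 639618580477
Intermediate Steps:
v = 369561 (v = -5 + 514*719 = -5 + 369566 = 369561)
(1850476 + (-1279077 + 50567)*(129286 - 649930)) + v = (1850476 + (-1279077 + 50567)*(129286 - 649930)) + 369561 = (1850476 - 1228510*(-520644)) + 369561 = (1850476 + 639616360440) + 369561 = 639618210916 + 369561 = 639618580477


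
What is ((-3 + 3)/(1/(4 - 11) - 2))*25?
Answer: 0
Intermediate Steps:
((-3 + 3)/(1/(4 - 11) - 2))*25 = (0/(1/(-7) - 2))*25 = (0/(-⅐ - 2))*25 = (0/(-15/7))*25 = (0*(-7/15))*25 = 0*25 = 0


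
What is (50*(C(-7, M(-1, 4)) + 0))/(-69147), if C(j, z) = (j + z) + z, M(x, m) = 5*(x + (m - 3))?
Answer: 350/69147 ≈ 0.0050617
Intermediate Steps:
M(x, m) = -15 + 5*m + 5*x (M(x, m) = 5*(x + (-3 + m)) = 5*(-3 + m + x) = -15 + 5*m + 5*x)
C(j, z) = j + 2*z
(50*(C(-7, M(-1, 4)) + 0))/(-69147) = (50*((-7 + 2*(-15 + 5*4 + 5*(-1))) + 0))/(-69147) = (50*((-7 + 2*(-15 + 20 - 5)) + 0))*(-1/69147) = (50*((-7 + 2*0) + 0))*(-1/69147) = (50*((-7 + 0) + 0))*(-1/69147) = (50*(-7 + 0))*(-1/69147) = (50*(-7))*(-1/69147) = -350*(-1/69147) = 350/69147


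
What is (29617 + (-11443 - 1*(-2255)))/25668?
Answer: 659/828 ≈ 0.79589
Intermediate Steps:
(29617 + (-11443 - 1*(-2255)))/25668 = (29617 + (-11443 + 2255))*(1/25668) = (29617 - 9188)*(1/25668) = 20429*(1/25668) = 659/828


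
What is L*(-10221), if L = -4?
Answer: 40884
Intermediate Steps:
L*(-10221) = -4*(-10221) = 40884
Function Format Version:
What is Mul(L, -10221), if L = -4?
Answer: 40884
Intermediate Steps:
Mul(L, -10221) = Mul(-4, -10221) = 40884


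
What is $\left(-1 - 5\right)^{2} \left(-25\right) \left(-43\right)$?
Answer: $38700$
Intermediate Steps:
$\left(-1 - 5\right)^{2} \left(-25\right) \left(-43\right) = \left(-6\right)^{2} \left(-25\right) \left(-43\right) = 36 \left(-25\right) \left(-43\right) = \left(-900\right) \left(-43\right) = 38700$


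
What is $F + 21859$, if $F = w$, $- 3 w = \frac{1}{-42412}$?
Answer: $\frac{2781251725}{127236} \approx 21859.0$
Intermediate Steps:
$w = \frac{1}{127236}$ ($w = - \frac{1}{3 \left(-42412\right)} = \left(- \frac{1}{3}\right) \left(- \frac{1}{42412}\right) = \frac{1}{127236} \approx 7.8594 \cdot 10^{-6}$)
$F = \frac{1}{127236} \approx 7.8594 \cdot 10^{-6}$
$F + 21859 = \frac{1}{127236} + 21859 = \frac{2781251725}{127236}$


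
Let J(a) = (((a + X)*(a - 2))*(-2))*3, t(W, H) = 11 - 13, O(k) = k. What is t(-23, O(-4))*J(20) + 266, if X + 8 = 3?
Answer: 3506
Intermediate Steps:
X = -5 (X = -8 + 3 = -5)
t(W, H) = -2
J(a) = -6*(-5 + a)*(-2 + a) (J(a) = (((a - 5)*(a - 2))*(-2))*3 = (((-5 + a)*(-2 + a))*(-2))*3 = -2*(-5 + a)*(-2 + a)*3 = -6*(-5 + a)*(-2 + a))
t(-23, O(-4))*J(20) + 266 = -2*(-60 - 6*20² + 42*20) + 266 = -2*(-60 - 6*400 + 840) + 266 = -2*(-60 - 2400 + 840) + 266 = -2*(-1620) + 266 = 3240 + 266 = 3506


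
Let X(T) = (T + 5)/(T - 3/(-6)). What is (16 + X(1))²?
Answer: 400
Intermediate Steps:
X(T) = (5 + T)/(½ + T) (X(T) = (5 + T)/(T - 3*(-⅙)) = (5 + T)/(T + ½) = (5 + T)/(½ + T))
(16 + X(1))² = (16 + 2*(5 + 1)/(1 + 2*1))² = (16 + 2*6/(1 + 2))² = (16 + 2*6/3)² = (16 + 2*(⅓)*6)² = (16 + 4)² = 20² = 400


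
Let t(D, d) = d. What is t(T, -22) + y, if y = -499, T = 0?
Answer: -521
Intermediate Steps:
t(T, -22) + y = -22 - 499 = -521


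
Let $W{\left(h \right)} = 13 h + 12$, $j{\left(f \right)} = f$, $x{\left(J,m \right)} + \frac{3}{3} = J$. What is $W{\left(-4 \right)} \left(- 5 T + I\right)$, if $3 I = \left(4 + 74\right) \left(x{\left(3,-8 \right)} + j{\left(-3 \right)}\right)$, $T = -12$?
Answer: $-1360$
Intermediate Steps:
$x{\left(J,m \right)} = -1 + J$
$W{\left(h \right)} = 12 + 13 h$
$I = -26$ ($I = \frac{\left(4 + 74\right) \left(\left(-1 + 3\right) - 3\right)}{3} = \frac{78 \left(2 - 3\right)}{3} = \frac{78 \left(-1\right)}{3} = \frac{1}{3} \left(-78\right) = -26$)
$W{\left(-4 \right)} \left(- 5 T + I\right) = \left(12 + 13 \left(-4\right)\right) \left(\left(-5\right) \left(-12\right) - 26\right) = \left(12 - 52\right) \left(60 - 26\right) = \left(-40\right) 34 = -1360$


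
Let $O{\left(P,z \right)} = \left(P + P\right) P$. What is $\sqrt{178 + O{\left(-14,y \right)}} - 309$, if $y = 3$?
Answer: $-309 + \sqrt{570} \approx -285.13$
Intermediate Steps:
$O{\left(P,z \right)} = 2 P^{2}$ ($O{\left(P,z \right)} = 2 P P = 2 P^{2}$)
$\sqrt{178 + O{\left(-14,y \right)}} - 309 = \sqrt{178 + 2 \left(-14\right)^{2}} - 309 = \sqrt{178 + 2 \cdot 196} - 309 = \sqrt{178 + 392} - 309 = \sqrt{570} - 309 = -309 + \sqrt{570}$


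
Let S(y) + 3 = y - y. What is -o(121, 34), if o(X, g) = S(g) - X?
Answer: 124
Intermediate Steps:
S(y) = -3 (S(y) = -3 + (y - y) = -3 + 0 = -3)
o(X, g) = -3 - X
-o(121, 34) = -(-3 - 1*121) = -(-3 - 121) = -1*(-124) = 124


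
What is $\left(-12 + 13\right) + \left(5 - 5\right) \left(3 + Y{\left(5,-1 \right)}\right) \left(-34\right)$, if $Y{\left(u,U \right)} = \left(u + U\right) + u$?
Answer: $1$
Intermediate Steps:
$Y{\left(u,U \right)} = U + 2 u$ ($Y{\left(u,U \right)} = \left(U + u\right) + u = U + 2 u$)
$\left(-12 + 13\right) + \left(5 - 5\right) \left(3 + Y{\left(5,-1 \right)}\right) \left(-34\right) = \left(-12 + 13\right) + \left(5 - 5\right) \left(3 + \left(-1 + 2 \cdot 5\right)\right) \left(-34\right) = 1 + \left(5 - 5\right) \left(3 + \left(-1 + 10\right)\right) \left(-34\right) = 1 + 0 \left(3 + 9\right) \left(-34\right) = 1 + 0 \cdot 12 \left(-34\right) = 1 + 0 \left(-34\right) = 1 + 0 = 1$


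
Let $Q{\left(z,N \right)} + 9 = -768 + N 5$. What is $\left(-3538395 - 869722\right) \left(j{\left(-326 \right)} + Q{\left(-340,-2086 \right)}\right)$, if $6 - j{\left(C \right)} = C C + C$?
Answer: $516415314667$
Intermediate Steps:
$j{\left(C \right)} = 6 - C - C^{2}$ ($j{\left(C \right)} = 6 - \left(C C + C\right) = 6 - \left(C^{2} + C\right) = 6 - \left(C + C^{2}\right) = 6 - C - C^{2}$)
$Q{\left(z,N \right)} = -777 + 5 N$ ($Q{\left(z,N \right)} = -9 + \left(-768 + N 5\right) = -9 + \left(-768 + 5 N\right) = -777 + 5 N$)
$\left(-3538395 - 869722\right) \left(j{\left(-326 \right)} + Q{\left(-340,-2086 \right)}\right) = \left(-3538395 - 869722\right) \left(\left(6 - -326 - \left(-326\right)^{2}\right) + \left(-777 + 5 \left(-2086\right)\right)\right) = - 4408117 \left(\left(6 + 326 - 106276\right) - 11207\right) = - 4408117 \left(-105944 - 11207\right) = \left(-4408117\right) \left(-117151\right) = 516415314667$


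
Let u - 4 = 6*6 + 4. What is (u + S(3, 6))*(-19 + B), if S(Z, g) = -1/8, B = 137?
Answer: 20709/4 ≈ 5177.3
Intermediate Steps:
S(Z, g) = -⅛ (S(Z, g) = -1*⅛ = -⅛)
u = 44 (u = 4 + (6*6 + 4) = 4 + (36 + 4) = 4 + 40 = 44)
(u + S(3, 6))*(-19 + B) = (44 - ⅛)*(-19 + 137) = (351/8)*118 = 20709/4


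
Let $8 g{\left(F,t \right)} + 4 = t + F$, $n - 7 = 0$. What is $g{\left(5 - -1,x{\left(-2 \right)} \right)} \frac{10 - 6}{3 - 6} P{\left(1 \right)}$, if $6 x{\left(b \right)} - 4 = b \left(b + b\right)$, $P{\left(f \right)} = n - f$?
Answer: $-4$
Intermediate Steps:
$n = 7$ ($n = 7 + 0 = 7$)
$P{\left(f \right)} = 7 - f$
$x{\left(b \right)} = \frac{2}{3} + \frac{b^{2}}{3}$ ($x{\left(b \right)} = \frac{2}{3} + \frac{b \left(b + b\right)}{6} = \frac{2}{3} + \frac{b 2 b}{6} = \frac{2}{3} + \frac{2 b^{2}}{6} = \frac{2}{3} + \frac{b^{2}}{3}$)
$g{\left(F,t \right)} = - \frac{1}{2} + \frac{F}{8} + \frac{t}{8}$ ($g{\left(F,t \right)} = - \frac{1}{2} + \frac{t + F}{8} = - \frac{1}{2} + \frac{F + t}{8} = - \frac{1}{2} + \left(\frac{F}{8} + \frac{t}{8}\right) = - \frac{1}{2} + \frac{F}{8} + \frac{t}{8}$)
$g{\left(5 - -1,x{\left(-2 \right)} \right)} \frac{10 - 6}{3 - 6} P{\left(1 \right)} = \left(- \frac{1}{2} + \frac{5 - -1}{8} + \frac{\frac{2}{3} + \frac{\left(-2\right)^{2}}{3}}{8}\right) \frac{10 - 6}{3 - 6} \left(7 - 1\right) = \left(- \frac{1}{2} + \frac{5 + 1}{8} + \frac{\frac{2}{3} + \frac{1}{3} \cdot 4}{8}\right) \frac{4}{-3} \left(7 - 1\right) = \left(- \frac{1}{2} + \frac{1}{8} \cdot 6 + \frac{\frac{2}{3} + \frac{4}{3}}{8}\right) 4 \left(- \frac{1}{3}\right) 6 = \left(- \frac{1}{2} + \frac{3}{4} + \frac{1}{8} \cdot 2\right) \left(- \frac{4}{3}\right) 6 = \left(- \frac{1}{2} + \frac{3}{4} + \frac{1}{4}\right) \left(- \frac{4}{3}\right) 6 = \frac{1}{2} \left(- \frac{4}{3}\right) 6 = \left(- \frac{2}{3}\right) 6 = -4$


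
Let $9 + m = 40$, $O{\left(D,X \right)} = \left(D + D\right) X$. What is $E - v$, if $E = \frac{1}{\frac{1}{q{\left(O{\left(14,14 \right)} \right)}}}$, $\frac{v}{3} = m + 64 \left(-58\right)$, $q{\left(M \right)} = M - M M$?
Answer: $-142229$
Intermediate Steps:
$O{\left(D,X \right)} = 2 D X$
$m = 31$ ($m = -9 + 40 = 31$)
$q{\left(M \right)} = M - M^{2}$
$v = -11043$ ($v = 3 \left(31 + 64 \left(-58\right)\right) = 3 \left(31 - 3712\right) = 3 \left(-3681\right) = -11043$)
$E = -153272$ ($E = \frac{1}{\frac{1}{2 \cdot 14 \cdot 14 \left(1 - 2 \cdot 14 \cdot 14\right)}} = \frac{1}{\frac{1}{392 \left(1 - 392\right)}} = \frac{1}{\frac{1}{392 \left(-391\right)}} = \frac{1}{\frac{1}{-153272}} = \frac{1}{- \frac{1}{153272}} = -153272$)
$E - v = -153272 - -11043 = -153272 + 11043 = -142229$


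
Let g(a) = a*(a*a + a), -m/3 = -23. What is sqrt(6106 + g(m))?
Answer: 4*sqrt(21211) ≈ 582.56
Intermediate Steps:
m = 69 (m = -3*(-23) = 69)
g(a) = a*(a + a**2) (g(a) = a*(a**2 + a) = a*(a + a**2))
sqrt(6106 + g(m)) = sqrt(6106 + 69**2*(1 + 69)) = sqrt(6106 + 4761*70) = sqrt(6106 + 333270) = sqrt(339376) = 4*sqrt(21211)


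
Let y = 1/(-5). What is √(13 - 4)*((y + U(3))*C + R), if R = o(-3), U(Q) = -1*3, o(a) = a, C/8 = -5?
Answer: 375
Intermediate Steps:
C = -40 (C = 8*(-5) = -40)
U(Q) = -3
R = -3
y = -⅕ ≈ -0.20000
√(13 - 4)*((y + U(3))*C + R) = √(13 - 4)*((-⅕ - 3)*(-40) - 3) = √9*(-16/5*(-40) - 3) = 3*(128 - 3) = 3*125 = 375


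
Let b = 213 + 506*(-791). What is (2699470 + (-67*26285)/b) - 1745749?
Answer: 381521633888/400033 ≈ 9.5373e+5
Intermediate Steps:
b = -400033 (b = 213 - 400246 = -400033)
(2699470 + (-67*26285)/b) - 1745749 = (2699470 - 67*26285/(-400033)) - 1745749 = (2699470 - 1761095*(-1/400033)) - 1745749 = (2699470 + 1761095/400033) - 1745749 = 1079878843605/400033 - 1745749 = 381521633888/400033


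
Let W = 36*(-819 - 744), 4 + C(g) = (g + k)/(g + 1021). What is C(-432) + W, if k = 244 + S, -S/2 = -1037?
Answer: -33142322/589 ≈ -56269.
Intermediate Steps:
S = 2074 (S = -2*(-1037) = 2074)
k = 2318 (k = 244 + 2074 = 2318)
C(g) = -4 + (2318 + g)/(1021 + g) (C(g) = -4 + (g + 2318)/(g + 1021) = -4 + (2318 + g)/(1021 + g))
W = -56268 (W = 36*(-1563) = -56268)
C(-432) + W = (-1766 - 3*(-432))/(1021 - 432) - 56268 = (-1766 + 1296)/589 - 56268 = (1/589)*(-470) - 56268 = -470/589 - 56268 = -33142322/589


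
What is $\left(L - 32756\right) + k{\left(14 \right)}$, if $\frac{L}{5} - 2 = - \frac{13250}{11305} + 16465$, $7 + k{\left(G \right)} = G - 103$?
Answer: $\frac{111867813}{2261} \approx 49477.0$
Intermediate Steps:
$k{\left(G \right)} = -110 + G$ ($k{\left(G \right)} = -7 + \left(G - 103\right) = -7 + \left(-103 + G\right) = -110 + G$)
$L = \frac{186146185}{2261}$ ($L = 10 + 5 \left(- \frac{13250}{11305} + 16465\right) = 10 + 5 \left(\left(-13250\right) \frac{1}{11305} + 16465\right) = 10 + 5 \left(- \frac{2650}{2261} + 16465\right) = 10 + 5 \cdot \frac{37224715}{2261} = 10 + \frac{186123575}{2261} = \frac{186146185}{2261} \approx 82329.0$)
$\left(L - 32756\right) + k{\left(14 \right)} = \left(\frac{186146185}{2261} - 32756\right) + \left(-110 + 14\right) = \frac{112084869}{2261} - 96 = \frac{111867813}{2261}$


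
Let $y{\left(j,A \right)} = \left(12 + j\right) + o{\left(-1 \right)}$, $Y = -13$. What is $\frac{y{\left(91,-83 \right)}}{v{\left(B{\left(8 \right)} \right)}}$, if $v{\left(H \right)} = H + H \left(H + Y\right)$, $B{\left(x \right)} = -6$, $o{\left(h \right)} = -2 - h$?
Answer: $\frac{17}{18} \approx 0.94444$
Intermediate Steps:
$y{\left(j,A \right)} = 11 + j$ ($y{\left(j,A \right)} = \left(12 + j\right) - 1 = 11 + j$)
$v{\left(H \right)} = H + H \left(-13 + H\right)$ ($v{\left(H \right)} = H + H \left(H - 13\right) = H + H \left(-13 + H\right)$)
$\frac{y{\left(91,-83 \right)}}{v{\left(B{\left(8 \right)} \right)}} = \frac{11 + 91}{\left(-6\right) \left(-12 - 6\right)} = \frac{102}{\left(-6\right) \left(-18\right)} = \frac{102}{108} = 102 \cdot \frac{1}{108} = \frac{17}{18}$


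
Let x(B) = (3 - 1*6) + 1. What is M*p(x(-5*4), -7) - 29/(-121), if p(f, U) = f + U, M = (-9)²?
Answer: -88180/121 ≈ -728.76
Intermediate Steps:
M = 81
x(B) = -2 (x(B) = (3 - 6) + 1 = -3 + 1 = -2)
p(f, U) = U + f
M*p(x(-5*4), -7) - 29/(-121) = 81*(-7 - 2) - 29/(-121) = 81*(-9) - 29*(-1/121) = -729 + 29/121 = -88180/121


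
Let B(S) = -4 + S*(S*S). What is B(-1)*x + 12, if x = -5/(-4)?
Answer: 23/4 ≈ 5.7500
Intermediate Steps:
B(S) = -4 + S**3 (B(S) = -4 + S*S**2 = -4 + S**3)
x = 5/4 (x = -5*(-1/4) = 5/4 ≈ 1.2500)
B(-1)*x + 12 = (-4 + (-1)**3)*(5/4) + 12 = (-4 - 1)*(5/4) + 12 = -5*5/4 + 12 = -25/4 + 12 = 23/4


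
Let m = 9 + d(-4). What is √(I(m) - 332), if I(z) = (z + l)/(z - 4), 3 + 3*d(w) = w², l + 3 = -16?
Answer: I*√65191/14 ≈ 18.238*I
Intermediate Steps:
l = -19 (l = -3 - 16 = -19)
d(w) = -1 + w²/3
m = 40/3 (m = 9 + (-1 + (⅓)*(-4)²) = 9 + (-1 + (⅓)*16) = 9 + (-1 + 16/3) = 9 + 13/3 = 40/3 ≈ 13.333)
I(z) = (-19 + z)/(-4 + z) (I(z) = (z - 19)/(z - 4) = (-19 + z)/(-4 + z))
√(I(m) - 332) = √((-19 + 40/3)/(-4 + 40/3) - 332) = √(-17/3/(28/3) - 332) = √((3/28)*(-17/3) - 332) = √(-17/28 - 332) = √(-9313/28) = I*√65191/14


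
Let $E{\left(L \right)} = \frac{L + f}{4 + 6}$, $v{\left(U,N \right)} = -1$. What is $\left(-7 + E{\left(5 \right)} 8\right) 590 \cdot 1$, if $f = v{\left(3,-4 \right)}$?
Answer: $-2242$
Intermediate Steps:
$f = -1$
$E{\left(L \right)} = - \frac{1}{10} + \frac{L}{10}$ ($E{\left(L \right)} = \frac{L - 1}{4 + 6} = \frac{-1 + L}{10} = \left(-1 + L\right) \frac{1}{10} = - \frac{1}{10} + \frac{L}{10}$)
$\left(-7 + E{\left(5 \right)} 8\right) 590 \cdot 1 = \left(-7 + \left(- \frac{1}{10} + \frac{1}{10} \cdot 5\right) 8\right) 590 \cdot 1 = \left(-7 + \left(- \frac{1}{10} + \frac{1}{2}\right) 8\right) 590 = \left(-7 + \frac{2}{5} \cdot 8\right) 590 = \left(-7 + \frac{16}{5}\right) 590 = \left(- \frac{19}{5}\right) 590 = -2242$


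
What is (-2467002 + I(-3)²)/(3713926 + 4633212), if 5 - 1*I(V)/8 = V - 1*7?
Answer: -1226301/4173569 ≈ -0.29383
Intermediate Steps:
I(V) = 96 - 8*V (I(V) = 40 - 8*(V - 1*7) = 40 - 8*(V - 7) = 40 - 8*(-7 + V) = 40 + (56 - 8*V) = 96 - 8*V)
(-2467002 + I(-3)²)/(3713926 + 4633212) = (-2467002 + (96 - 8*(-3))²)/(3713926 + 4633212) = (-2467002 + (96 + 24)²)/8347138 = (-2467002 + 120²)*(1/8347138) = (-2467002 + 14400)*(1/8347138) = -2452602*1/8347138 = -1226301/4173569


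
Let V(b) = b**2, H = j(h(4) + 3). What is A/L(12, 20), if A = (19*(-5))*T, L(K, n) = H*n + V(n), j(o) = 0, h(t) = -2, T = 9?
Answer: -171/80 ≈ -2.1375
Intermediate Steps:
H = 0
L(K, n) = n**2 (L(K, n) = 0*n + n**2 = 0 + n**2 = n**2)
A = -855 (A = (19*(-5))*9 = -95*9 = -855)
A/L(12, 20) = -855/(20**2) = -855/400 = -855*1/400 = -171/80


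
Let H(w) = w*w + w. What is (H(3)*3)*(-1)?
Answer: -36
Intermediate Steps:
H(w) = w + w² (H(w) = w² + w = w + w²)
(H(3)*3)*(-1) = ((3*(1 + 3))*3)*(-1) = ((3*4)*3)*(-1) = (12*3)*(-1) = 36*(-1) = -36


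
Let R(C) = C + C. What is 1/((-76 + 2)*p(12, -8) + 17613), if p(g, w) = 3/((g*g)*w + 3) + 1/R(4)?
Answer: 1532/26969241 ≈ 5.6805e-5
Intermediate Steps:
R(C) = 2*C
p(g, w) = 1/8 + 3/(3 + w*g**2) (p(g, w) = 3/((g*g)*w + 3) + 1/(2*4) = 3/(g**2*w + 3) + 1/8 = 3/(w*g**2 + 3) + 1*(1/8) = 3/(3 + w*g**2) + 1/8 = 1/8 + 3/(3 + w*g**2))
1/((-76 + 2)*p(12, -8) + 17613) = 1/((-76 + 2)*((27 - 8*12**2)/(8*(3 - 8*12**2))) + 17613) = 1/(-37*(27 - 8*144)/(4*(3 - 8*144)) + 17613) = 1/(-37*(27 - 1152)/(4*(3 - 1152)) + 17613) = 1/(-37*(-1125)/(4*(-1149)) + 17613) = 1/(-37*(-1)*(-1125)/(4*1149) + 17613) = 1/(-74*375/3064 + 17613) = 1/(-13875/1532 + 17613) = 1/(26969241/1532) = 1532/26969241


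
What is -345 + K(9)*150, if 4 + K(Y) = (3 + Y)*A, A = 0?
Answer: -945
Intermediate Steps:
K(Y) = -4 (K(Y) = -4 + (3 + Y)*0 = -4 + 0 = -4)
-345 + K(9)*150 = -345 - 4*150 = -345 - 600 = -945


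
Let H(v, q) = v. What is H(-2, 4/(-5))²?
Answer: 4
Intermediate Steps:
H(-2, 4/(-5))² = (-2)² = 4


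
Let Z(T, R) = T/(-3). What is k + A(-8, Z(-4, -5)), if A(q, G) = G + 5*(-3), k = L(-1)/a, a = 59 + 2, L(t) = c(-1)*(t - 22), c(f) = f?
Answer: -2432/183 ≈ -13.290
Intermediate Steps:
Z(T, R) = -T/3 (Z(T, R) = T*(-1/3) = -T/3)
L(t) = 22 - t (L(t) = -(t - 22) = -(-22 + t) = 22 - t)
a = 61
k = 23/61 (k = (22 - 1*(-1))/61 = (22 + 1)*(1/61) = 23*(1/61) = 23/61 ≈ 0.37705)
A(q, G) = -15 + G (A(q, G) = G - 15 = -15 + G)
k + A(-8, Z(-4, -5)) = 23/61 + (-15 - 1/3*(-4)) = 23/61 + (-15 + 4/3) = 23/61 - 41/3 = -2432/183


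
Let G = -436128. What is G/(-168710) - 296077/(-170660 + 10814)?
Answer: 59832233479/13483809330 ≈ 4.4373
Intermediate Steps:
G/(-168710) - 296077/(-170660 + 10814) = -436128/(-168710) - 296077/(-170660 + 10814) = -436128*(-1/168710) - 296077/(-159846) = 218064/84355 - 296077*(-1/159846) = 218064/84355 + 296077/159846 = 59832233479/13483809330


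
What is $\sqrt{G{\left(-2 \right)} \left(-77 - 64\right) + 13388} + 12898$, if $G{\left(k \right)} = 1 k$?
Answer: $12898 + \sqrt{13670} \approx 13015.0$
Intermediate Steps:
$G{\left(k \right)} = k$
$\sqrt{G{\left(-2 \right)} \left(-77 - 64\right) + 13388} + 12898 = \sqrt{- 2 \left(-77 - 64\right) + 13388} + 12898 = \sqrt{\left(-2\right) \left(-141\right) + 13388} + 12898 = \sqrt{282 + 13388} + 12898 = \sqrt{13670} + 12898 = 12898 + \sqrt{13670}$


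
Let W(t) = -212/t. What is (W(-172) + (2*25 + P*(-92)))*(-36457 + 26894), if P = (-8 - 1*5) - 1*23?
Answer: -1382991497/43 ≈ -3.2163e+7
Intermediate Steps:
P = -36 (P = (-8 - 5) - 23 = -13 - 23 = -36)
(W(-172) + (2*25 + P*(-92)))*(-36457 + 26894) = (-212/(-172) + (2*25 - 36*(-92)))*(-36457 + 26894) = (-212*(-1/172) + (50 + 3312))*(-9563) = (53/43 + 3362)*(-9563) = (144619/43)*(-9563) = -1382991497/43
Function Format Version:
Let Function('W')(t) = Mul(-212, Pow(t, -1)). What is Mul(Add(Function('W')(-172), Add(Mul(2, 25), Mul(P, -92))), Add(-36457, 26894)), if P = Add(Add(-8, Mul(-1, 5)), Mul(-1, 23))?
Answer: Rational(-1382991497, 43) ≈ -3.2163e+7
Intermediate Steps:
P = -36 (P = Add(Add(-8, -5), -23) = Add(-13, -23) = -36)
Mul(Add(Function('W')(-172), Add(Mul(2, 25), Mul(P, -92))), Add(-36457, 26894)) = Mul(Add(Mul(-212, Pow(-172, -1)), Add(Mul(2, 25), Mul(-36, -92))), Add(-36457, 26894)) = Mul(Add(Mul(-212, Rational(-1, 172)), Add(50, 3312)), -9563) = Mul(Add(Rational(53, 43), 3362), -9563) = Mul(Rational(144619, 43), -9563) = Rational(-1382991497, 43)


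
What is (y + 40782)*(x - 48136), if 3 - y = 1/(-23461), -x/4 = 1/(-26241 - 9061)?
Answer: -812992050437705124/414110111 ≈ -1.9632e+9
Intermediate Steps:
x = 2/17651 (x = -4/(-26241 - 9061) = -4/(-35302) = -4*(-1/35302) = 2/17651 ≈ 0.00011331)
y = 70384/23461 (y = 3 - 1/(-23461) = 3 - 1*(-1/23461) = 3 + 1/23461 = 70384/23461 ≈ 3.0000)
(y + 40782)*(x - 48136) = (70384/23461 + 40782)*(2/17651 - 48136) = (956856886/23461)*(-849648534/17651) = -812992050437705124/414110111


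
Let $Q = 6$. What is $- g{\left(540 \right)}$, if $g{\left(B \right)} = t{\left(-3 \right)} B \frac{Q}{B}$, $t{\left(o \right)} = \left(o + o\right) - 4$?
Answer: $60$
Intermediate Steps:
$t{\left(o \right)} = -4 + 2 o$ ($t{\left(o \right)} = 2 o - 4 = -4 + 2 o$)
$g{\left(B \right)} = -60$ ($g{\left(B \right)} = \left(-4 + 2 \left(-3\right)\right) B \frac{6}{B} = \left(-4 - 6\right) B \frac{6}{B} = - 10 B \frac{6}{B} = -60$)
$- g{\left(540 \right)} = \left(-1\right) \left(-60\right) = 60$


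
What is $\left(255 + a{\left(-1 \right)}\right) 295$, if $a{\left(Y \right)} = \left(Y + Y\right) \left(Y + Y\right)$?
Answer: $76405$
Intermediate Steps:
$a{\left(Y \right)} = 4 Y^{2}$ ($a{\left(Y \right)} = 2 Y 2 Y = 4 Y^{2}$)
$\left(255 + a{\left(-1 \right)}\right) 295 = \left(255 + 4 \left(-1\right)^{2}\right) 295 = \left(255 + 4 \cdot 1\right) 295 = \left(255 + 4\right) 295 = 259 \cdot 295 = 76405$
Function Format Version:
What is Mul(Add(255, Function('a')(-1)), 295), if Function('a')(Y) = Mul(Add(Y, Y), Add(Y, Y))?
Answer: 76405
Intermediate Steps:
Function('a')(Y) = Mul(4, Pow(Y, 2)) (Function('a')(Y) = Mul(Mul(2, Y), Mul(2, Y)) = Mul(4, Pow(Y, 2)))
Mul(Add(255, Function('a')(-1)), 295) = Mul(Add(255, Mul(4, Pow(-1, 2))), 295) = Mul(Add(255, Mul(4, 1)), 295) = Mul(Add(255, 4), 295) = Mul(259, 295) = 76405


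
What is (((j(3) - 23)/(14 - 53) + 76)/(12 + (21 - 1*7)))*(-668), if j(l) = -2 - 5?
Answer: -333332/169 ≈ -1972.4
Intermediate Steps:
j(l) = -7
(((j(3) - 23)/(14 - 53) + 76)/(12 + (21 - 1*7)))*(-668) = (((-7 - 23)/(14 - 53) + 76)/(12 + (21 - 1*7)))*(-668) = ((-30/(-39) + 76)/(12 + (21 - 7)))*(-668) = ((-30*(-1/39) + 76)/(12 + 14))*(-668) = ((10/13 + 76)/26)*(-668) = ((998/13)*(1/26))*(-668) = (499/169)*(-668) = -333332/169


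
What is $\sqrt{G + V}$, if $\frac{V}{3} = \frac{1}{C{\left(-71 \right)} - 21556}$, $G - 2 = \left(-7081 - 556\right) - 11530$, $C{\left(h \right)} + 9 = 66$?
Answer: $\frac{i \sqrt{8858197238662}}{21499} \approx 138.44 i$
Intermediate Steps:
$C{\left(h \right)} = 57$ ($C{\left(h \right)} = -9 + 66 = 57$)
$G = -19165$ ($G = 2 - 19167 = -19165$)
$V = - \frac{3}{21499}$ ($V = \frac{3}{57 - 21556} = \frac{3}{-21499} = 3 \left(- \frac{1}{21499}\right) = - \frac{3}{21499} \approx -0.00013954$)
$\sqrt{G + V} = \sqrt{-19165 - \frac{3}{21499}} = \sqrt{- \frac{412028338}{21499}} = \frac{i \sqrt{8858197238662}}{21499}$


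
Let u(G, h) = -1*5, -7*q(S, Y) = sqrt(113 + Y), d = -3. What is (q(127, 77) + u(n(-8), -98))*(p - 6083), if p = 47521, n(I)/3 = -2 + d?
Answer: -207190 - 41438*sqrt(190)/7 ≈ -2.8879e+5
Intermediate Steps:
n(I) = -15 (n(I) = 3*(-2 - 3) = 3*(-5) = -15)
q(S, Y) = -sqrt(113 + Y)/7
u(G, h) = -5
(q(127, 77) + u(n(-8), -98))*(p - 6083) = (-sqrt(113 + 77)/7 - 5)*(47521 - 6083) = (-sqrt(190)/7 - 5)*41438 = (-5 - sqrt(190)/7)*41438 = -207190 - 41438*sqrt(190)/7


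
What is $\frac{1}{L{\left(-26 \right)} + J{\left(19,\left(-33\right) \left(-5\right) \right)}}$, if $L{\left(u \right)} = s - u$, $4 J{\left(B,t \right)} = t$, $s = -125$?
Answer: $- \frac{4}{231} \approx -0.017316$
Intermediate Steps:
$J{\left(B,t \right)} = \frac{t}{4}$
$L{\left(u \right)} = -125 - u$
$\frac{1}{L{\left(-26 \right)} + J{\left(19,\left(-33\right) \left(-5\right) \right)}} = \frac{1}{\left(-125 - -26\right) + \frac{\left(-33\right) \left(-5\right)}{4}} = \frac{1}{\left(-125 + 26\right) + \frac{1}{4} \cdot 165} = \frac{1}{-99 + \frac{165}{4}} = \frac{1}{- \frac{231}{4}} = - \frac{4}{231}$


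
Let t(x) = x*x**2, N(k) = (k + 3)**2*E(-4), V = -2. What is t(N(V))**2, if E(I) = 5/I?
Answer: 15625/4096 ≈ 3.8147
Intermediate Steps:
N(k) = -5*(3 + k)**2/4 (N(k) = (k + 3)**2*(5/(-4)) = (3 + k)**2*(5*(-1/4)) = (3 + k)**2*(-5/4) = -5*(3 + k)**2/4)
t(x) = x**3
t(N(V))**2 = ((-5*(3 - 2)**2/4)**3)**2 = ((-5/4*1**2)**3)**2 = ((-5/4*1)**3)**2 = ((-5/4)**3)**2 = (-125/64)**2 = 15625/4096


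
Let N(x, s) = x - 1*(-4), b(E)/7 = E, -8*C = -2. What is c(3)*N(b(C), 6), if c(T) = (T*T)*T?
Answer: 621/4 ≈ 155.25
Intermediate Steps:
C = ¼ (C = -⅛*(-2) = ¼ ≈ 0.25000)
b(E) = 7*E
N(x, s) = 4 + x (N(x, s) = x + 4 = 4 + x)
c(T) = T³ (c(T) = T²*T = T³)
c(3)*N(b(C), 6) = 3³*(4 + 7*(¼)) = 27*(4 + 7/4) = 27*(23/4) = 621/4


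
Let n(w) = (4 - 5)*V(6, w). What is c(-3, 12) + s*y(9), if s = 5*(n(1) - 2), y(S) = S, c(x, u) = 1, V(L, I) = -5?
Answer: 136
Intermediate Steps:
n(w) = 5 (n(w) = (4 - 5)*(-5) = -1*(-5) = 5)
s = 15 (s = 5*(5 - 2) = 5*3 = 15)
c(-3, 12) + s*y(9) = 1 + 15*9 = 1 + 135 = 136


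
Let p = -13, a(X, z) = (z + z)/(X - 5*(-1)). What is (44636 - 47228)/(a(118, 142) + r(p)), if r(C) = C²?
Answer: -318816/21071 ≈ -15.131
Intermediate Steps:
a(X, z) = 2*z/(5 + X) (a(X, z) = (2*z)/(X + 5) = (2*z)/(5 + X) = 2*z/(5 + X))
(44636 - 47228)/(a(118, 142) + r(p)) = (44636 - 47228)/(2*142/(5 + 118) + (-13)²) = -2592/(2*142/123 + 169) = -2592/(2*142*(1/123) + 169) = -2592/(284/123 + 169) = -2592/21071/123 = -2592*123/21071 = -318816/21071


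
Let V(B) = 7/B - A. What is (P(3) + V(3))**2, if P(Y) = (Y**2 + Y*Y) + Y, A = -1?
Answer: 5329/9 ≈ 592.11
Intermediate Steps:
V(B) = 1 + 7/B (V(B) = 7/B - 1*(-1) = 7/B + 1 = 1 + 7/B)
P(Y) = Y + 2*Y**2 (P(Y) = (Y**2 + Y**2) + Y = 2*Y**2 + Y = Y + 2*Y**2)
(P(3) + V(3))**2 = (3*(1 + 2*3) + (7 + 3)/3)**2 = (3*(1 + 6) + (1/3)*10)**2 = (3*7 + 10/3)**2 = (21 + 10/3)**2 = (73/3)**2 = 5329/9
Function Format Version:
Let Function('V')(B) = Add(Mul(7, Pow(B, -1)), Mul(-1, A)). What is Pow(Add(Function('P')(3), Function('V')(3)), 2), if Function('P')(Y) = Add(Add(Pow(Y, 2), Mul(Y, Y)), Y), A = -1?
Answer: Rational(5329, 9) ≈ 592.11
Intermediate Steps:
Function('V')(B) = Add(1, Mul(7, Pow(B, -1))) (Function('V')(B) = Add(Mul(7, Pow(B, -1)), Mul(-1, -1)) = Add(Mul(7, Pow(B, -1)), 1) = Add(1, Mul(7, Pow(B, -1))))
Function('P')(Y) = Add(Y, Mul(2, Pow(Y, 2))) (Function('P')(Y) = Add(Add(Pow(Y, 2), Pow(Y, 2)), Y) = Add(Mul(2, Pow(Y, 2)), Y) = Add(Y, Mul(2, Pow(Y, 2))))
Pow(Add(Function('P')(3), Function('V')(3)), 2) = Pow(Add(Mul(3, Add(1, Mul(2, 3))), Mul(Pow(3, -1), Add(7, 3))), 2) = Pow(Add(Mul(3, Add(1, 6)), Mul(Rational(1, 3), 10)), 2) = Pow(Add(Mul(3, 7), Rational(10, 3)), 2) = Pow(Add(21, Rational(10, 3)), 2) = Pow(Rational(73, 3), 2) = Rational(5329, 9)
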